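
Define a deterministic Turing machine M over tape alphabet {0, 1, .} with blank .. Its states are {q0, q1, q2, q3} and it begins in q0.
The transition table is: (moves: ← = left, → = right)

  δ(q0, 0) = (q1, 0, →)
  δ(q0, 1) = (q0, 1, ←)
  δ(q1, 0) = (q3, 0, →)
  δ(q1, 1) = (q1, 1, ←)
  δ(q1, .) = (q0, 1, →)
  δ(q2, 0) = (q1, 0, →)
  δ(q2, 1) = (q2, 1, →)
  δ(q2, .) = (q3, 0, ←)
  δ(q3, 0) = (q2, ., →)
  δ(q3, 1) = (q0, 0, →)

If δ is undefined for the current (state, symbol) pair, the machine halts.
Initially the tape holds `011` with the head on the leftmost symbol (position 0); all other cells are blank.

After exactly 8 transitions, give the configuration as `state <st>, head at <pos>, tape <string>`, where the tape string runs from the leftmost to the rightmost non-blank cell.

q0 | [0]11   read 0 → write 0, move →, go to q1
q1 | 0[1]1   read 1 → write 1, move ←, go to q1
q1 | [0]11   read 0 → write 0, move →, go to q3
q3 | 0[1]1   read 1 → write 0, move →, go to q0
q0 | 00[1]   read 1 → write 1, move ←, go to q0
q0 | 0[0]1   read 0 → write 0, move →, go to q1
q1 | 00[1]   read 1 → write 1, move ←, go to q1
q1 | 0[0]1   read 0 → write 0, move →, go to q3
q3 | 00[1]
After 8 steps: state q3, head at 2, tape 001.

state q3, head at 2, tape 001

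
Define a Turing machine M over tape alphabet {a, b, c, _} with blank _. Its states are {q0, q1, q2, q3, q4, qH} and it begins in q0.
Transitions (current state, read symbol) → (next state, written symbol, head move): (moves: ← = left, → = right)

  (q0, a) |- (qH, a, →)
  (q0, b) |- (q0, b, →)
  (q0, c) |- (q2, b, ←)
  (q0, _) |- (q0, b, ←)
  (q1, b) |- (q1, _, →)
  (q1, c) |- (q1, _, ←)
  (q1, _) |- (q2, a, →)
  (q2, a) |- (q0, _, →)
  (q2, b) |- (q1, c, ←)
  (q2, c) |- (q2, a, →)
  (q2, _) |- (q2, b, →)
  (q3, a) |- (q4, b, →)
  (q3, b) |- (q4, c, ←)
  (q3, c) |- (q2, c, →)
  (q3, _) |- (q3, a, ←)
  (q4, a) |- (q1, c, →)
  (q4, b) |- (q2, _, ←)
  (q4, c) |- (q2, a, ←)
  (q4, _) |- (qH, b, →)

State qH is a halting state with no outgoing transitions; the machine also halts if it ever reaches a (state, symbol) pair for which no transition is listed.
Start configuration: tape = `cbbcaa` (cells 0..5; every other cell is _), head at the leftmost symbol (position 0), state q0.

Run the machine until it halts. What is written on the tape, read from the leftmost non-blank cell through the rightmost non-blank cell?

aaaba_a

q0 | _[c]bbcaa_   read c → write b, move ←, go to q2
q2 | [_]bbbcaa_   read _ → write b, move →, go to q2
q2 | b[b]bbcaa_   read b → write c, move ←, go to q1
q1 | [b]cbbcaa_   read b → write _, move →, go to q1
q1 | _[c]bbcaa_   read c → write _, move ←, go to q1
q1 | [_]_bbcaa_   read _ → write a, move →, go to q2
q2 | a[_]bbcaa_   read _ → write b, move →, go to q2
q2 | ab[b]bcaa_   read b → write c, move ←, go to q1
q1 | a[b]cbcaa_   read b → write _, move →, go to q1
q1 | a_[c]bcaa_   read c → write _, move ←, go to q1
q1 | a[_]_bcaa_   read _ → write a, move →, go to q2
q2 | aa[_]bcaa_   read _ → write b, move →, go to q2
q2 | aab[b]caa_   read b → write c, move ←, go to q1
q1 | aa[b]ccaa_   read b → write _, move →, go to q1
q1 | aa_[c]caa_   read c → write _, move ←, go to q1
q1 | aa[_]_caa_   read _ → write a, move →, go to q2
q2 | aaa[_]caa_   read _ → write b, move →, go to q2
q2 | aaab[c]aa_   read c → write a, move →, go to q2
q2 | aaaba[a]a_   read a → write _, move →, go to q0
q0 | aaaba_[a]_   read a → write a, move →, go to qH
qH | aaaba_a[_]
The non-blank tape span at halt is aaaba_a.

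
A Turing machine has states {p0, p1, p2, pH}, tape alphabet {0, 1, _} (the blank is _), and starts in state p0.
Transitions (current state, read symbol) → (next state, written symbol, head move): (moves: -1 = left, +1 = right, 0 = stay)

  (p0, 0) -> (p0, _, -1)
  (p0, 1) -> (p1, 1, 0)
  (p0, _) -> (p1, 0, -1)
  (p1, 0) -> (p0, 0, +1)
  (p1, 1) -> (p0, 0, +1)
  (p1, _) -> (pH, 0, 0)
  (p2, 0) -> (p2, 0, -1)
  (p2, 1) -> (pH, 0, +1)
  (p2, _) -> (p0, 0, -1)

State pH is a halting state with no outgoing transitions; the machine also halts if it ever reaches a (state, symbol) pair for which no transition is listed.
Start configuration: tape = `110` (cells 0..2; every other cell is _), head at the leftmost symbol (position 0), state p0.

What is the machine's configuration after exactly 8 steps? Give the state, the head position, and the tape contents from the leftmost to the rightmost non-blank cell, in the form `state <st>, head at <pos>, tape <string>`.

p0 | __[1]10   read 1 → write 1, move 0, go to p1
p1 | __[1]10   read 1 → write 0, move +1, go to p0
p0 | __0[1]0   read 1 → write 1, move 0, go to p1
p1 | __0[1]0   read 1 → write 0, move +1, go to p0
p0 | __00[0]   read 0 → write _, move -1, go to p0
p0 | __0[0]_   read 0 → write _, move -1, go to p0
p0 | __[0]__   read 0 → write _, move -1, go to p0
p0 | _[_]___   read _ → write 0, move -1, go to p1
p1 | [_]0___
After 8 steps: state p1, head at -2, tape 0.

state p1, head at -2, tape 0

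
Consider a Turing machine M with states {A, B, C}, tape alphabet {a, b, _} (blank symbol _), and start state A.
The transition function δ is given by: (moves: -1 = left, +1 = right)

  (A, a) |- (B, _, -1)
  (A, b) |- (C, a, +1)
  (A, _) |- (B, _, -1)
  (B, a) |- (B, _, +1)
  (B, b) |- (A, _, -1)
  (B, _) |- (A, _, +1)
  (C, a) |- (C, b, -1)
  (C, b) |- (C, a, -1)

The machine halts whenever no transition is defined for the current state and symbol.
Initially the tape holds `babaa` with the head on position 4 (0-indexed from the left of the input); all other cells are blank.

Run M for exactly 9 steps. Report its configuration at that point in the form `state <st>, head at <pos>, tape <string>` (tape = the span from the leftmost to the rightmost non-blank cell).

state A, head at 5, tape bab

A | baba[a]_   read a → write _, move -1, go to B
B | bab[a]__   read a → write _, move +1, go to B
B | bab_[_]_   read _ → write _, move +1, go to A
A | bab__[_]   read _ → write _, move -1, go to B
B | bab_[_]_   read _ → write _, move +1, go to A
A | bab__[_]   read _ → write _, move -1, go to B
B | bab_[_]_   read _ → write _, move +1, go to A
A | bab__[_]   read _ → write _, move -1, go to B
B | bab_[_]_   read _ → write _, move +1, go to A
A | bab__[_]
After 9 steps: state A, head at 5, tape bab.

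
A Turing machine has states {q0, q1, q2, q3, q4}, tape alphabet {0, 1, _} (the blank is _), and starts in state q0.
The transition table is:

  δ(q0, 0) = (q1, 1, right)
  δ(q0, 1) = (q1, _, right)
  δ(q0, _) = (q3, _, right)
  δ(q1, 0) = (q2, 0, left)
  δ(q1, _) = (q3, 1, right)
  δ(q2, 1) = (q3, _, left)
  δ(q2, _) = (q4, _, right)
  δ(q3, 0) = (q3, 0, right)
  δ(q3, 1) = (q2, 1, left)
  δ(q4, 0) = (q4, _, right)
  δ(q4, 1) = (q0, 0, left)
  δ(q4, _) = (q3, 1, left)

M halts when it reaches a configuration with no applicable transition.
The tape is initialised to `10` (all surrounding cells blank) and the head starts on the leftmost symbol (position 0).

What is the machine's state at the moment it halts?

q3

q0 | [1]0_   read 1 → write _, move right, go to q1
q1 | _[0]_   read 0 → write 0, move left, go to q2
q2 | [_]0_   read _ → write _, move right, go to q4
q4 | _[0]_   read 0 → write _, move right, go to q4
q4 | __[_]   read _ → write 1, move left, go to q3
q3 | _[_]1
No transition is defined for (q3, _); M halts in state q3.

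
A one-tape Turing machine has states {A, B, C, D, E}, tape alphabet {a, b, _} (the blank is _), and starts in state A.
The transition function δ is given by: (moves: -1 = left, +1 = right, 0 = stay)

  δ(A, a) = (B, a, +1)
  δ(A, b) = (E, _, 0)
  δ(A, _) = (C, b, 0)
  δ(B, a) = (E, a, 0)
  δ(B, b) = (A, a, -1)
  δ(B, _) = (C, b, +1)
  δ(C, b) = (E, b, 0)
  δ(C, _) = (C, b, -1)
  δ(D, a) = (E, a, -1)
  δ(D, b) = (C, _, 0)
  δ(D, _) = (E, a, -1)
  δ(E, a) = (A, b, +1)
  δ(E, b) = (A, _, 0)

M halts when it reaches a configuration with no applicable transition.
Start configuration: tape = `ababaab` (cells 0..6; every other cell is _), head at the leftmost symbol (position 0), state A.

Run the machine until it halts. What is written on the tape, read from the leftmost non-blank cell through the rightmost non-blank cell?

ababab

A | [a]babaab   read a → write a, move +1, go to B
B | a[b]abaab   read b → write a, move -1, go to A
A | [a]aabaab   read a → write a, move +1, go to B
B | a[a]abaab   read a → write a, move 0, go to E
E | a[a]abaab   read a → write b, move +1, go to A
A | ab[a]baab   read a → write a, move +1, go to B
B | aba[b]aab   read b → write a, move -1, go to A
A | ab[a]aaab   read a → write a, move +1, go to B
B | aba[a]aab   read a → write a, move 0, go to E
E | aba[a]aab   read a → write b, move +1, go to A
A | abab[a]ab   read a → write a, move +1, go to B
B | ababa[a]b   read a → write a, move 0, go to E
E | ababa[a]b   read a → write b, move +1, go to A
A | ababab[b]   read b → write _, move 0, go to E
E | ababab[_]
The non-blank tape span at halt is ababab.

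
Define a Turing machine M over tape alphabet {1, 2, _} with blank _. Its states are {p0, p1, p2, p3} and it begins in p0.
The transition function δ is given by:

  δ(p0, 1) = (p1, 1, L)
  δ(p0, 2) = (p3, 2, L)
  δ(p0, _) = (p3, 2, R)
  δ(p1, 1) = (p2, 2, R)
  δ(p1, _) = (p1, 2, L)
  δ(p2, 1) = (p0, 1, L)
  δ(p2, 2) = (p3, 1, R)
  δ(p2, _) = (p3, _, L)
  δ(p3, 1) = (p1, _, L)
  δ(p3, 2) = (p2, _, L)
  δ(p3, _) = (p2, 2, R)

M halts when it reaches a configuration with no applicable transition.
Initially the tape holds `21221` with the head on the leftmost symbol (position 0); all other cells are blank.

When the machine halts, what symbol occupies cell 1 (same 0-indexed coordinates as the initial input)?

state=p0 head=0 tape=__[2]1221   (p0,2)→(p3,2,L)
state=p3 head=-1 tape=_[_]21221   (p3,_)→(p2,2,R)
state=p2 head=0 tape=_2[2]1221   (p2,2)→(p3,1,R)
state=p3 head=1 tape=_21[1]221   (p3,1)→(p1,_,L)
state=p1 head=0 tape=_2[1]_221   (p1,1)→(p2,2,R)
state=p2 head=1 tape=_22[_]221   (p2,_)→(p3,_,L)
state=p3 head=0 tape=_2[2]_221   (p3,2)→(p2,_,L)
state=p2 head=-1 tape=_[2]__221   (p2,2)→(p3,1,R)
state=p3 head=0 tape=_1[_]_221   (p3,_)→(p2,2,R)
state=p2 head=1 tape=_12[_]221   (p2,_)→(p3,_,L)
state=p3 head=0 tape=_1[2]_221   (p3,2)→(p2,_,L)
state=p2 head=-1 tape=_[1]__221   (p2,1)→(p0,1,L)
state=p0 head=-2 tape=[_]1__221   (p0,_)→(p3,2,R)
state=p3 head=-1 tape=2[1]__221   (p3,1)→(p1,_,L)
state=p1 head=-2 tape=[2]___221
Cell 1 holds _ when M halts.

_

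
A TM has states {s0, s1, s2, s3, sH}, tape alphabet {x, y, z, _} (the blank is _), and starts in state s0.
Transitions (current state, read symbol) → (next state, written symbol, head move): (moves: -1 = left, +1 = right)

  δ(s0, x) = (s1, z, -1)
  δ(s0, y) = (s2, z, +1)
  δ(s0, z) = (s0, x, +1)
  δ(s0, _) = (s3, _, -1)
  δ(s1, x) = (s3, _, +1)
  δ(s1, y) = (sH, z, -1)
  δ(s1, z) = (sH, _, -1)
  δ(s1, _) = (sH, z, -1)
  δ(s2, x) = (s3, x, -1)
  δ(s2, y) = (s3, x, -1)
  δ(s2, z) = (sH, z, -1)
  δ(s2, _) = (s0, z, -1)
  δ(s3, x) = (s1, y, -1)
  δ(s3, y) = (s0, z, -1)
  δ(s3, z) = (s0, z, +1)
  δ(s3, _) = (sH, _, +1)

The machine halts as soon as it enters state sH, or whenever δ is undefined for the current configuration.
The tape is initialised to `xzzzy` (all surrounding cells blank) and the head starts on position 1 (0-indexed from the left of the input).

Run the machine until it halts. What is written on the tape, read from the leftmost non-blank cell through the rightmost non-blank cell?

state=s0 head=1 tape=_x[z]zzy__   (s0,z)→(s0,x,+1)
state=s0 head=2 tape=_xx[z]zy__   (s0,z)→(s0,x,+1)
state=s0 head=3 tape=_xxx[z]y__   (s0,z)→(s0,x,+1)
state=s0 head=4 tape=_xxxx[y]__   (s0,y)→(s2,z,+1)
state=s2 head=5 tape=_xxxxz[_]_   (s2,_)→(s0,z,-1)
state=s0 head=4 tape=_xxxx[z]z_   (s0,z)→(s0,x,+1)
state=s0 head=5 tape=_xxxxx[z]_   (s0,z)→(s0,x,+1)
state=s0 head=6 tape=_xxxxxx[_]   (s0,_)→(s3,_,-1)
state=s3 head=5 tape=_xxxxx[x]_   (s3,x)→(s1,y,-1)
state=s1 head=4 tape=_xxxx[x]y_   (s1,x)→(s3,_,+1)
state=s3 head=5 tape=_xxxx_[y]_   (s3,y)→(s0,z,-1)
state=s0 head=4 tape=_xxxx[_]z_   (s0,_)→(s3,_,-1)
state=s3 head=3 tape=_xxx[x]_z_   (s3,x)→(s1,y,-1)
state=s1 head=2 tape=_xx[x]y_z_   (s1,x)→(s3,_,+1)
state=s3 head=3 tape=_xx_[y]_z_   (s3,y)→(s0,z,-1)
state=s0 head=2 tape=_xx[_]z_z_   (s0,_)→(s3,_,-1)
state=s3 head=1 tape=_x[x]_z_z_   (s3,x)→(s1,y,-1)
state=s1 head=0 tape=_[x]y_z_z_   (s1,x)→(s3,_,+1)
state=s3 head=1 tape=__[y]_z_z_   (s3,y)→(s0,z,-1)
state=s0 head=0 tape=_[_]z_z_z_   (s0,_)→(s3,_,-1)
state=s3 head=-1 tape=[_]_z_z_z_   (s3,_)→(sH,_,+1)
state=sH head=0 tape=_[_]z_z_z_
The non-blank tape span at halt is z_z_z.

z_z_z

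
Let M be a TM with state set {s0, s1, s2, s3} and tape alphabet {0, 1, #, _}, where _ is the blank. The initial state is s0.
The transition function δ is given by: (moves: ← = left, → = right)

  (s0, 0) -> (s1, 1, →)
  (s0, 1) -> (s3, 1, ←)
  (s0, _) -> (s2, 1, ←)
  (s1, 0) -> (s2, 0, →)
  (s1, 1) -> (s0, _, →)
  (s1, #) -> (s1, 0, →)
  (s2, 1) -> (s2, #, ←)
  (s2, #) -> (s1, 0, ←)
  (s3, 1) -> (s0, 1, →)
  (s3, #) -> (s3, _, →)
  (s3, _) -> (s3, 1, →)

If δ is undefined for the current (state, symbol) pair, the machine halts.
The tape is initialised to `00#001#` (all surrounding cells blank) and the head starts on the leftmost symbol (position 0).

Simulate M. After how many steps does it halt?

4

state=s0 head=0 tape=[0]0#001#   (s0,0)→(s1,1,→)
state=s1 head=1 tape=1[0]#001#   (s1,0)→(s2,0,→)
state=s2 head=2 tape=10[#]001#   (s2,#)→(s1,0,←)
state=s1 head=1 tape=1[0]0001#   (s1,0)→(s2,0,→)
state=s2 head=2 tape=10[0]001#
M halts after 4 transitions.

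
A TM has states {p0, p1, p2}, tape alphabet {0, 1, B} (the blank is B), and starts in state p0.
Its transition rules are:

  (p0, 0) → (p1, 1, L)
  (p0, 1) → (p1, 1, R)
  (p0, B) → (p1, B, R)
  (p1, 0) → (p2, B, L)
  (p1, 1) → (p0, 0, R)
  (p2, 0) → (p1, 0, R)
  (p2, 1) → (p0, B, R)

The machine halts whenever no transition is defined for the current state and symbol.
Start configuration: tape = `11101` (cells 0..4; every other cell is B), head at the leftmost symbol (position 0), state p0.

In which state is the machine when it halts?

p1

state=p0 head=0 tape=[1]1101BB   (p0,1)→(p1,1,R)
state=p1 head=1 tape=1[1]101BB   (p1,1)→(p0,0,R)
state=p0 head=2 tape=10[1]01BB   (p0,1)→(p1,1,R)
state=p1 head=3 tape=101[0]1BB   (p1,0)→(p2,B,L)
state=p2 head=2 tape=10[1]B1BB   (p2,1)→(p0,B,R)
state=p0 head=3 tape=10B[B]1BB   (p0,B)→(p1,B,R)
state=p1 head=4 tape=10BB[1]BB   (p1,1)→(p0,0,R)
state=p0 head=5 tape=10BB0[B]B   (p0,B)→(p1,B,R)
state=p1 head=6 tape=10BB0B[B]
No transition is defined for (p1, B); M halts in state p1.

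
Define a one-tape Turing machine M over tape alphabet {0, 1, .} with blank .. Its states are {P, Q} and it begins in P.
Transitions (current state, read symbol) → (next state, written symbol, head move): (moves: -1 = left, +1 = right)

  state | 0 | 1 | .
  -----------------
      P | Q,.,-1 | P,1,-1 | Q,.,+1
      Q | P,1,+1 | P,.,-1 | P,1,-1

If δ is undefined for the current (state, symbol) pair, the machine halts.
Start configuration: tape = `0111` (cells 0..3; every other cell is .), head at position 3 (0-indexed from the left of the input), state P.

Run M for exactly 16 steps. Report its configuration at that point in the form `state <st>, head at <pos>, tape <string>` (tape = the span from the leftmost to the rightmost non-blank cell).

state Q, head at -1, tape 111

P | ..011[1]   read 1 → write 1, move -1, go to P
P | ..01[1]1   read 1 → write 1, move -1, go to P
P | ..0[1]11   read 1 → write 1, move -1, go to P
P | ..[0]111   read 0 → write ., move -1, go to Q
Q | .[.].111   read . → write 1, move -1, go to P
P | [.]1.111   read . → write ., move +1, go to Q
Q | .[1].111   read 1 → write ., move -1, go to P
P | [.]..111   read . → write ., move +1, go to Q
Q | .[.].111   read . → write 1, move -1, go to P
P | [.]1.111   read . → write ., move +1, go to Q
Q | .[1].111   read 1 → write ., move -1, go to P
P | [.]..111   read . → write ., move +1, go to Q
Q | .[.].111   read . → write 1, move -1, go to P
P | [.]1.111   read . → write ., move +1, go to Q
Q | .[1].111   read 1 → write ., move -1, go to P
P | [.]..111   read . → write ., move +1, go to Q
Q | .[.].111
After 16 steps: state Q, head at -1, tape 111.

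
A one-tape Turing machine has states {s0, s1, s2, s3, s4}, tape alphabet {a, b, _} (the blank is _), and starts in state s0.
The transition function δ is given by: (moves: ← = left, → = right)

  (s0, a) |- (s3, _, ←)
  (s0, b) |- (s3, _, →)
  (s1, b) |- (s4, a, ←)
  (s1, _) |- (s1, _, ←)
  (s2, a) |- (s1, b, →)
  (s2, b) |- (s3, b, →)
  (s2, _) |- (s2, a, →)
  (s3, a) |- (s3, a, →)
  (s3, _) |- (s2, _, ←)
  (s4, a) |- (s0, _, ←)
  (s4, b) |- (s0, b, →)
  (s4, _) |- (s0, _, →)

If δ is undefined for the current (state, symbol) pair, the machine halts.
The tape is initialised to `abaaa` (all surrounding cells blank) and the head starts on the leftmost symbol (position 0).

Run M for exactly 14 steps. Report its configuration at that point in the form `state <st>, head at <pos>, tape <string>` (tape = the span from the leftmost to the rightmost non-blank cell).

state s0, head at 2, tape aaaba_a

state=s0 head=0 tape=__[a]baaa_   (s0,a)→(s3,_,←)
state=s3 head=-1 tape=_[_]_baaa_   (s3,_)→(s2,_,←)
state=s2 head=-2 tape=[_]__baaa_   (s2,_)→(s2,a,→)
state=s2 head=-1 tape=a[_]_baaa_   (s2,_)→(s2,a,→)
state=s2 head=0 tape=aa[_]baaa_   (s2,_)→(s2,a,→)
state=s2 head=1 tape=aaa[b]aaa_   (s2,b)→(s3,b,→)
state=s3 head=2 tape=aaab[a]aa_   (s3,a)→(s3,a,→)
state=s3 head=3 tape=aaaba[a]a_   (s3,a)→(s3,a,→)
state=s3 head=4 tape=aaabaa[a]_   (s3,a)→(s3,a,→)
state=s3 head=5 tape=aaabaaa[_]   (s3,_)→(s2,_,←)
state=s2 head=4 tape=aaabaa[a]_   (s2,a)→(s1,b,→)
state=s1 head=5 tape=aaabaab[_]   (s1,_)→(s1,_,←)
state=s1 head=4 tape=aaabaa[b]_   (s1,b)→(s4,a,←)
state=s4 head=3 tape=aaaba[a]a_   (s4,a)→(s0,_,←)
state=s0 head=2 tape=aaab[a]_a_
After 14 steps: state s0, head at 2, tape aaaba_a.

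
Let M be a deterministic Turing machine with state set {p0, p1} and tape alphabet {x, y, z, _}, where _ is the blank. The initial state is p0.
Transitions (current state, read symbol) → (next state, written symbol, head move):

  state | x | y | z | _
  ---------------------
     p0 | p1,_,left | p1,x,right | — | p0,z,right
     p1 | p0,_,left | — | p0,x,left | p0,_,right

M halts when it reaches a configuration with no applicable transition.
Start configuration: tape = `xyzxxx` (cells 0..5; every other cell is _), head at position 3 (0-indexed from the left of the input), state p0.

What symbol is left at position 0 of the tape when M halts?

p0 | _xyz[x]xx   read x → write _, move left, go to p1
p1 | _xy[z]_xx   read z → write x, move left, go to p0
p0 | _x[y]x_xx   read y → write x, move right, go to p1
p1 | _xx[x]_xx   read x → write _, move left, go to p0
p0 | _x[x]__xx   read x → write _, move left, go to p1
p1 | _[x]___xx   read x → write _, move left, go to p0
p0 | [_]____xx   read _ → write z, move right, go to p0
p0 | z[_]___xx   read _ → write z, move right, go to p0
p0 | zz[_]__xx   read _ → write z, move right, go to p0
p0 | zzz[_]_xx   read _ → write z, move right, go to p0
p0 | zzzz[_]xx   read _ → write z, move right, go to p0
p0 | zzzzz[x]x   read x → write _, move left, go to p1
p1 | zzzz[z]_x   read z → write x, move left, go to p0
p0 | zzz[z]x_x
Cell 0 holds z when M halts.

z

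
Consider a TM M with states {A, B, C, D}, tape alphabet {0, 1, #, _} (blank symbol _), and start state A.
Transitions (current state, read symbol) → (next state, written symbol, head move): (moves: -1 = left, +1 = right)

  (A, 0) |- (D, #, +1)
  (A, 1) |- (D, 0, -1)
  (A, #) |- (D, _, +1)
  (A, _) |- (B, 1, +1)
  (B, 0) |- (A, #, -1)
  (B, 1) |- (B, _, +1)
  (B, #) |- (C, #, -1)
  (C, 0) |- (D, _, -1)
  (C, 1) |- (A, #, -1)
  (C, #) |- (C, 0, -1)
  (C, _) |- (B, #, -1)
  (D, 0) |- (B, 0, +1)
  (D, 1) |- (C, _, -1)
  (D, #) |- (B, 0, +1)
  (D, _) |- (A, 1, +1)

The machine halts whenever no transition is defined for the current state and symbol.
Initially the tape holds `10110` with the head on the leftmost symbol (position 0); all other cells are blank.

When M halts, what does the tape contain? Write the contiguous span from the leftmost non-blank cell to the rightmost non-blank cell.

1#0_##

state=A head=0 tape=_[1]0110   (A,1)→(D,0,-1)
state=D head=-1 tape=[_]00110   (D,_)→(A,1,+1)
state=A head=0 tape=1[0]0110   (A,0)→(D,#,+1)
state=D head=1 tape=1#[0]110   (D,0)→(B,0,+1)
state=B head=2 tape=1#0[1]10   (B,1)→(B,_,+1)
state=B head=3 tape=1#0_[1]0   (B,1)→(B,_,+1)
state=B head=4 tape=1#0__[0]   (B,0)→(A,#,-1)
state=A head=3 tape=1#0_[_]#   (A,_)→(B,1,+1)
state=B head=4 tape=1#0_1[#]   (B,#)→(C,#,-1)
state=C head=3 tape=1#0_[1]#   (C,1)→(A,#,-1)
state=A head=2 tape=1#0[_]##   (A,_)→(B,1,+1)
state=B head=3 tape=1#01[#]#   (B,#)→(C,#,-1)
state=C head=2 tape=1#0[1]##   (C,1)→(A,#,-1)
state=A head=1 tape=1#[0]###   (A,0)→(D,#,+1)
state=D head=2 tape=1##[#]##   (D,#)→(B,0,+1)
state=B head=3 tape=1##0[#]#   (B,#)→(C,#,-1)
state=C head=2 tape=1##[0]##   (C,0)→(D,_,-1)
state=D head=1 tape=1#[#]_##   (D,#)→(B,0,+1)
state=B head=2 tape=1#0[_]##
The non-blank tape span at halt is 1#0_##.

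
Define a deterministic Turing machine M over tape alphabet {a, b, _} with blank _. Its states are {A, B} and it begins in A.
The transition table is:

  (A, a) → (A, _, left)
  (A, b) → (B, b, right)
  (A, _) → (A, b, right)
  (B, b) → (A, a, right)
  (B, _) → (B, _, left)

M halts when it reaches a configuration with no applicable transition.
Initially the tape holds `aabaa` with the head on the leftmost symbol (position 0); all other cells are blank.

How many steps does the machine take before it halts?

9

A | _[a]abaa   read a → write _, move left, go to A
A | [_]_abaa   read _ → write b, move right, go to A
A | b[_]abaa   read _ → write b, move right, go to A
A | bb[a]baa   read a → write _, move left, go to A
A | b[b]_baa   read b → write b, move right, go to B
B | bb[_]baa   read _ → write _, move left, go to B
B | b[b]_baa   read b → write a, move right, go to A
A | ba[_]baa   read _ → write b, move right, go to A
A | bab[b]aa   read b → write b, move right, go to B
B | babb[a]a
M halts after 9 transitions.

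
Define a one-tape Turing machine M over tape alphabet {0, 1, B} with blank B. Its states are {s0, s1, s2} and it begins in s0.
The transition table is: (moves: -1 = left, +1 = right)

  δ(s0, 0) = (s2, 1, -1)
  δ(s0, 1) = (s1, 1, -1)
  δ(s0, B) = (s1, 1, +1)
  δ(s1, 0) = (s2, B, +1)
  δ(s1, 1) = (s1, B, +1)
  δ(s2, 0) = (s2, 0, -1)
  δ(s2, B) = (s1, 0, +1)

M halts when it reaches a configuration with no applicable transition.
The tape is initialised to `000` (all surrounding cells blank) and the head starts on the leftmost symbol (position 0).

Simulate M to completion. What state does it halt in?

s1

s0 | B[0]00BB   read 0 → write 1, move -1, go to s2
s2 | [B]100BB   read B → write 0, move +1, go to s1
s1 | 0[1]00BB   read 1 → write B, move +1, go to s1
s1 | 0B[0]0BB   read 0 → write B, move +1, go to s2
s2 | 0BB[0]BB   read 0 → write 0, move -1, go to s2
s2 | 0B[B]0BB   read B → write 0, move +1, go to s1
s1 | 0B0[0]BB   read 0 → write B, move +1, go to s2
s2 | 0B0B[B]B   read B → write 0, move +1, go to s1
s1 | 0B0B0[B]
No transition is defined for (s1, B); M halts in state s1.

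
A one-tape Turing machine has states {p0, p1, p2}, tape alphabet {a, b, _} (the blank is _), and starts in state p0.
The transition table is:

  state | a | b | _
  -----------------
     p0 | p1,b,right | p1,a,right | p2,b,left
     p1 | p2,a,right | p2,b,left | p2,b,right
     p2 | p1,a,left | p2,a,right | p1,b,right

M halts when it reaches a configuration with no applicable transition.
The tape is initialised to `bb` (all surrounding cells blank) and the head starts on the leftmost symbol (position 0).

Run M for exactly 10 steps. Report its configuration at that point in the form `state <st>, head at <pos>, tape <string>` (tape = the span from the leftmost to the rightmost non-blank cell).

state=p0 head=0 tape=__[b]b   (p0,b)→(p1,a,right)
state=p1 head=1 tape=__a[b]   (p1,b)→(p2,b,left)
state=p2 head=0 tape=__[a]b   (p2,a)→(p1,a,left)
state=p1 head=-1 tape=_[_]ab   (p1,_)→(p2,b,right)
state=p2 head=0 tape=_b[a]b   (p2,a)→(p1,a,left)
state=p1 head=-1 tape=_[b]ab   (p1,b)→(p2,b,left)
state=p2 head=-2 tape=[_]bab   (p2,_)→(p1,b,right)
state=p1 head=-1 tape=b[b]ab   (p1,b)→(p2,b,left)
state=p2 head=-2 tape=[b]bab   (p2,b)→(p2,a,right)
state=p2 head=-1 tape=a[b]ab   (p2,b)→(p2,a,right)
state=p2 head=0 tape=aa[a]b
After 10 steps: state p2, head at 0, tape aaab.

state p2, head at 0, tape aaab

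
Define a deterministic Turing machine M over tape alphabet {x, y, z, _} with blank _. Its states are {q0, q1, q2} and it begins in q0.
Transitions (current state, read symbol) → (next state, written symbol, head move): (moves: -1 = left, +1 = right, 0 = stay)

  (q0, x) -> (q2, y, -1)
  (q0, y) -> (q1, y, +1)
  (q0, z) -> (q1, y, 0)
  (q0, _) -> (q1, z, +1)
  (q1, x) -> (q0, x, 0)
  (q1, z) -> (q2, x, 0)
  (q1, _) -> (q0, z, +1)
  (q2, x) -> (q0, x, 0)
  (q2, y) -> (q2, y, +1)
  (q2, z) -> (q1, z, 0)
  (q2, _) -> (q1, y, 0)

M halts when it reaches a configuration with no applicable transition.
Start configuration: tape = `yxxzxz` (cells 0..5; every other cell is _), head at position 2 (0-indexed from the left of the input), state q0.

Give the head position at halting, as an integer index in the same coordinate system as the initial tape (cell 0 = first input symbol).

state=q0 head=2 tape=yx[x]zxz_   (q0,x)→(q2,y,-1)
state=q2 head=1 tape=y[x]yzxz_   (q2,x)→(q0,x,0)
state=q0 head=1 tape=y[x]yzxz_   (q0,x)→(q2,y,-1)
state=q2 head=0 tape=[y]yyzxz_   (q2,y)→(q2,y,+1)
state=q2 head=1 tape=y[y]yzxz_   (q2,y)→(q2,y,+1)
state=q2 head=2 tape=yy[y]zxz_   (q2,y)→(q2,y,+1)
state=q2 head=3 tape=yyy[z]xz_   (q2,z)→(q1,z,0)
state=q1 head=3 tape=yyy[z]xz_   (q1,z)→(q2,x,0)
state=q2 head=3 tape=yyy[x]xz_   (q2,x)→(q0,x,0)
state=q0 head=3 tape=yyy[x]xz_   (q0,x)→(q2,y,-1)
state=q2 head=2 tape=yy[y]yxz_   (q2,y)→(q2,y,+1)
state=q2 head=3 tape=yyy[y]xz_   (q2,y)→(q2,y,+1)
state=q2 head=4 tape=yyyy[x]z_   (q2,x)→(q0,x,0)
state=q0 head=4 tape=yyyy[x]z_   (q0,x)→(q2,y,-1)
state=q2 head=3 tape=yyy[y]yz_   (q2,y)→(q2,y,+1)
state=q2 head=4 tape=yyyy[y]z_   (q2,y)→(q2,y,+1)
state=q2 head=5 tape=yyyyy[z]_   (q2,z)→(q1,z,0)
state=q1 head=5 tape=yyyyy[z]_   (q1,z)→(q2,x,0)
state=q2 head=5 tape=yyyyy[x]_   (q2,x)→(q0,x,0)
state=q0 head=5 tape=yyyyy[x]_   (q0,x)→(q2,y,-1)
state=q2 head=4 tape=yyyy[y]y_   (q2,y)→(q2,y,+1)
state=q2 head=5 tape=yyyyy[y]_   (q2,y)→(q2,y,+1)
state=q2 head=6 tape=yyyyyy[_]   (q2,_)→(q1,y,0)
state=q1 head=6 tape=yyyyyy[y]
At halt the head is at cell 6.

6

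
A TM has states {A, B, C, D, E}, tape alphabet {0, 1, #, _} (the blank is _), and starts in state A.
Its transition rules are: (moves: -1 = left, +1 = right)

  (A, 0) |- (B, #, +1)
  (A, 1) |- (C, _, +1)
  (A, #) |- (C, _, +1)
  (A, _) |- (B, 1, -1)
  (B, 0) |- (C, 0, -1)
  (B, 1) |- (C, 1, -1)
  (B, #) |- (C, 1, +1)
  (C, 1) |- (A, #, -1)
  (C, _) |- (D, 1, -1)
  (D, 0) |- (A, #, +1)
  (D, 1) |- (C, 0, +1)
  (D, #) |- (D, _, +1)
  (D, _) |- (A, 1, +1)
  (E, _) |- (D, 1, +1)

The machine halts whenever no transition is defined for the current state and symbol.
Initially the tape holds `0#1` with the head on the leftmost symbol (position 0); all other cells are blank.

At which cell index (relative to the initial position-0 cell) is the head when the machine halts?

state=A head=0 tape=[0]#1   (A,0)→(B,#,+1)
state=B head=1 tape=#[#]1   (B,#)→(C,1,+1)
state=C head=2 tape=#1[1]   (C,1)→(A,#,-1)
state=A head=1 tape=#[1]#   (A,1)→(C,_,+1)
state=C head=2 tape=#_[#]
At halt the head is at cell 2.

2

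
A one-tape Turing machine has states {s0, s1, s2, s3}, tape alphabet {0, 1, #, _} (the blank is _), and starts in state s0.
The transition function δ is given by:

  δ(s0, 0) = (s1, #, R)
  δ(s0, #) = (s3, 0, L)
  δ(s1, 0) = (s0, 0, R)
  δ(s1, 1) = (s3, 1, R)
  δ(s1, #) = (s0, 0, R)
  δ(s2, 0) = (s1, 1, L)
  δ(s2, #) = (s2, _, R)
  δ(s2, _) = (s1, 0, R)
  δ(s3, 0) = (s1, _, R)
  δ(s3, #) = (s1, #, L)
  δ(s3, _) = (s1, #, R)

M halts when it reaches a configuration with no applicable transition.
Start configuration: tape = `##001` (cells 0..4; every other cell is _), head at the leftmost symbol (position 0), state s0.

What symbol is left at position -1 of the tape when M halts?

state=s0 head=0 tape=_[#]#001   (s0,#)→(s3,0,L)
state=s3 head=-1 tape=[_]0#001   (s3,_)→(s1,#,R)
state=s1 head=0 tape=#[0]#001   (s1,0)→(s0,0,R)
state=s0 head=1 tape=#0[#]001   (s0,#)→(s3,0,L)
state=s3 head=0 tape=#[0]0001   (s3,0)→(s1,_,R)
state=s1 head=1 tape=#_[0]001   (s1,0)→(s0,0,R)
state=s0 head=2 tape=#_0[0]01   (s0,0)→(s1,#,R)
state=s1 head=3 tape=#_0#[0]1   (s1,0)→(s0,0,R)
state=s0 head=4 tape=#_0#0[1]
Cell -1 holds # when M halts.

#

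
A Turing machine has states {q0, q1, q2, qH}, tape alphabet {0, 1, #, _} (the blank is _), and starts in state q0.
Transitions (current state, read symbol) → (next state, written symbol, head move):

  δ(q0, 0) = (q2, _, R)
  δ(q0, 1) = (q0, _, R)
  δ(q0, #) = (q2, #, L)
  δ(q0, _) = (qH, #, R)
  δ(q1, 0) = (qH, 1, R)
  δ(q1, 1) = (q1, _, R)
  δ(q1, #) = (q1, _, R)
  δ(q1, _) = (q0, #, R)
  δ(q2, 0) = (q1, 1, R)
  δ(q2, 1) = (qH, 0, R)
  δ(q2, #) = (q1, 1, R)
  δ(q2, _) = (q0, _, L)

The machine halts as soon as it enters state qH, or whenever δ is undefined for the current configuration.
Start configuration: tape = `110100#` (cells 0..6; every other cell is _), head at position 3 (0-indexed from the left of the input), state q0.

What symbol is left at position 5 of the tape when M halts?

1

state=q0 head=3 tape=110[1]00#___   (q0,1)→(q0,_,R)
state=q0 head=4 tape=110_[0]0#___   (q0,0)→(q2,_,R)
state=q2 head=5 tape=110__[0]#___   (q2,0)→(q1,1,R)
state=q1 head=6 tape=110__1[#]___   (q1,#)→(q1,_,R)
state=q1 head=7 tape=110__1_[_]__   (q1,_)→(q0,#,R)
state=q0 head=8 tape=110__1_#[_]_   (q0,_)→(qH,#,R)
state=qH head=9 tape=110__1_##[_]
Cell 5 holds 1 when M halts.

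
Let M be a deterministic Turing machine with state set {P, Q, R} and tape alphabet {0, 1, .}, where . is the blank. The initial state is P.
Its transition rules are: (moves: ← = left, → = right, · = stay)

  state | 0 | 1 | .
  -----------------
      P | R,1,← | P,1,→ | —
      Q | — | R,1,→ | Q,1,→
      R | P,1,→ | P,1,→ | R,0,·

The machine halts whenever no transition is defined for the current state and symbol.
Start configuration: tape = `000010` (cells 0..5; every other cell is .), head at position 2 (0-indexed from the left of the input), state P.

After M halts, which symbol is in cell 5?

1

P | 00[0]010.   read 0 → write 1, move ←, go to R
R | 0[0]1010.   read 0 → write 1, move →, go to P
P | 01[1]010.   read 1 → write 1, move →, go to P
P | 011[0]10.   read 0 → write 1, move ←, go to R
R | 01[1]110.   read 1 → write 1, move →, go to P
P | 011[1]10.   read 1 → write 1, move →, go to P
P | 0111[1]0.   read 1 → write 1, move →, go to P
P | 01111[0].   read 0 → write 1, move ←, go to R
R | 0111[1]1.   read 1 → write 1, move →, go to P
P | 01111[1].   read 1 → write 1, move →, go to P
P | 011111[.]
Cell 5 holds 1 when M halts.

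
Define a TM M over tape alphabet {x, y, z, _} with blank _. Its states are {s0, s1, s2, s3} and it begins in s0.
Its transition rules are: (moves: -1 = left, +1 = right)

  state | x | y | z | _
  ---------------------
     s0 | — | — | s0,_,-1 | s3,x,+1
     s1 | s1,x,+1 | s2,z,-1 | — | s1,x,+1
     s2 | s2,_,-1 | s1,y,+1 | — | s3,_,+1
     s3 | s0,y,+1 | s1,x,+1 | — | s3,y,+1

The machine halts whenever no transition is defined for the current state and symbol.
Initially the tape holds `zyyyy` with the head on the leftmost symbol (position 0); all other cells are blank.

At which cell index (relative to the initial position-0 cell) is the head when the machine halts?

state=s0 head=0 tape=_[z]yyyy   (s0,z)→(s0,_,-1)
state=s0 head=-1 tape=[_]_yyyy   (s0,_)→(s3,x,+1)
state=s3 head=0 tape=x[_]yyyy   (s3,_)→(s3,y,+1)
state=s3 head=1 tape=xy[y]yyy   (s3,y)→(s1,x,+1)
state=s1 head=2 tape=xyx[y]yy   (s1,y)→(s2,z,-1)
state=s2 head=1 tape=xy[x]zyy   (s2,x)→(s2,_,-1)
state=s2 head=0 tape=x[y]_zyy   (s2,y)→(s1,y,+1)
state=s1 head=1 tape=xy[_]zyy   (s1,_)→(s1,x,+1)
state=s1 head=2 tape=xyx[z]yy
At halt the head is at cell 2.

2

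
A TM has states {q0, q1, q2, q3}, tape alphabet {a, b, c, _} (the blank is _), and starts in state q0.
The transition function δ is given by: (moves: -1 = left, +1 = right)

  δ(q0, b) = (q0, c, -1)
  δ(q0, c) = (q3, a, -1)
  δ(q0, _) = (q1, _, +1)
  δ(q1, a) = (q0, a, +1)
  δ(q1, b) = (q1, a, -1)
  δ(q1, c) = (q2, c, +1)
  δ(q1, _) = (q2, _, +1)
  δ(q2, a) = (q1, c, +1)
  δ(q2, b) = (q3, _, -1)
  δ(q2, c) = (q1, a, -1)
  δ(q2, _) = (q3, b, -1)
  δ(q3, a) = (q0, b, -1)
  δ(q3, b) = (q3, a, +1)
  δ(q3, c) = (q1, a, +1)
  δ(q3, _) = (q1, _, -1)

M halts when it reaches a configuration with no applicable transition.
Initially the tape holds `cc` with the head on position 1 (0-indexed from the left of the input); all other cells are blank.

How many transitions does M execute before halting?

state=q0 head=1 tape=c[c]_____   (q0,c)→(q3,a,-1)
state=q3 head=0 tape=[c]a_____   (q3,c)→(q1,a,+1)
state=q1 head=1 tape=a[a]_____   (q1,a)→(q0,a,+1)
state=q0 head=2 tape=aa[_]____   (q0,_)→(q1,_,+1)
state=q1 head=3 tape=aa_[_]___   (q1,_)→(q2,_,+1)
state=q2 head=4 tape=aa__[_]__   (q2,_)→(q3,b,-1)
state=q3 head=3 tape=aa_[_]b__   (q3,_)→(q1,_,-1)
state=q1 head=2 tape=aa[_]_b__   (q1,_)→(q2,_,+1)
state=q2 head=3 tape=aa_[_]b__   (q2,_)→(q3,b,-1)
state=q3 head=2 tape=aa[_]bb__   (q3,_)→(q1,_,-1)
state=q1 head=1 tape=a[a]_bb__   (q1,a)→(q0,a,+1)
state=q0 head=2 tape=aa[_]bb__   (q0,_)→(q1,_,+1)
state=q1 head=3 tape=aa_[b]b__   (q1,b)→(q1,a,-1)
state=q1 head=2 tape=aa[_]ab__   (q1,_)→(q2,_,+1)
state=q2 head=3 tape=aa_[a]b__   (q2,a)→(q1,c,+1)
state=q1 head=4 tape=aa_c[b]__   (q1,b)→(q1,a,-1)
state=q1 head=3 tape=aa_[c]a__   (q1,c)→(q2,c,+1)
state=q2 head=4 tape=aa_c[a]__   (q2,a)→(q1,c,+1)
state=q1 head=5 tape=aa_cc[_]_   (q1,_)→(q2,_,+1)
state=q2 head=6 tape=aa_cc_[_]   (q2,_)→(q3,b,-1)
state=q3 head=5 tape=aa_cc[_]b   (q3,_)→(q1,_,-1)
state=q1 head=4 tape=aa_c[c]_b   (q1,c)→(q2,c,+1)
state=q2 head=5 tape=aa_cc[_]b   (q2,_)→(q3,b,-1)
state=q3 head=4 tape=aa_c[c]bb   (q3,c)→(q1,a,+1)
state=q1 head=5 tape=aa_ca[b]b   (q1,b)→(q1,a,-1)
state=q1 head=4 tape=aa_c[a]ab   (q1,a)→(q0,a,+1)
state=q0 head=5 tape=aa_ca[a]b
M halts after 26 transitions.

26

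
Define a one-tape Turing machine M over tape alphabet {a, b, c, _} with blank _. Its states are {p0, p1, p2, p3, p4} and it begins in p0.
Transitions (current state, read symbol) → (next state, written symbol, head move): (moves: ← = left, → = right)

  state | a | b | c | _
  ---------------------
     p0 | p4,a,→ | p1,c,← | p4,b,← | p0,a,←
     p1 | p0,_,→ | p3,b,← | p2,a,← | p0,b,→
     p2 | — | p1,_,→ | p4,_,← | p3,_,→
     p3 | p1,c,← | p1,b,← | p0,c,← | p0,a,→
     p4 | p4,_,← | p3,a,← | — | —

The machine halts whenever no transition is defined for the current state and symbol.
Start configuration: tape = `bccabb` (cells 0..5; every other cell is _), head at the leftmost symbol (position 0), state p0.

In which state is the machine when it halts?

p0 | __[b]ccabb   read b → write c, move ←, go to p1
p1 | _[_]cccabb   read _ → write b, move →, go to p0
p0 | _b[c]ccabb   read c → write b, move ←, go to p4
p4 | _[b]bccabb   read b → write a, move ←, go to p3
p3 | [_]abccabb   read _ → write a, move →, go to p0
p0 | a[a]bccabb   read a → write a, move →, go to p4
p4 | aa[b]ccabb   read b → write a, move ←, go to p3
p3 | a[a]accabb   read a → write c, move ←, go to p1
p1 | [a]caccabb   read a → write _, move →, go to p0
p0 | _[c]accabb   read c → write b, move ←, go to p4
p4 | [_]baccabb
No transition is defined for (p4, _); M halts in state p4.

p4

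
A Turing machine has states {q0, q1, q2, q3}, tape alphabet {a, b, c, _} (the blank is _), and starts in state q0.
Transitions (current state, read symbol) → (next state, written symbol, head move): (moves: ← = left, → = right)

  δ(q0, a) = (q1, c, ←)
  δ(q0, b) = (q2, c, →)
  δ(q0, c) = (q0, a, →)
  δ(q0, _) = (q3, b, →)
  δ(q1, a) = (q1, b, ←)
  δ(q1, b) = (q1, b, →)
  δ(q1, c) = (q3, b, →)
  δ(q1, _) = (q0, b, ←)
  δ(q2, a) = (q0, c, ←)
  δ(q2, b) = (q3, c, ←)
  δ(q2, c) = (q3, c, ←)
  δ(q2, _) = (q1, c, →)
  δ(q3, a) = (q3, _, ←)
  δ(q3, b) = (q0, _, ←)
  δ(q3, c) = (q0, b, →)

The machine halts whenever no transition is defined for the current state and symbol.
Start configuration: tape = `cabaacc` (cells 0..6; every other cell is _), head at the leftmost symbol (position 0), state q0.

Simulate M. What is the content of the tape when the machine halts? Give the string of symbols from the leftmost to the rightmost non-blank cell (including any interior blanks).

q0 | __[c]abaacc__   read c → write a, move →, go to q0
q0 | __a[a]baacc__   read a → write c, move ←, go to q1
q1 | __[a]cbaacc__   read a → write b, move ←, go to q1
q1 | _[_]bcbaacc__   read _ → write b, move ←, go to q0
q0 | [_]bbcbaacc__   read _ → write b, move →, go to q3
q3 | b[b]bcbaacc__   read b → write _, move ←, go to q0
q0 | [b]_bcbaacc__   read b → write c, move →, go to q2
q2 | c[_]bcbaacc__   read _ → write c, move →, go to q1
q1 | cc[b]cbaacc__   read b → write b, move →, go to q1
q1 | ccb[c]baacc__   read c → write b, move →, go to q3
q3 | ccbb[b]aacc__   read b → write _, move ←, go to q0
q0 | ccb[b]_aacc__   read b → write c, move →, go to q2
q2 | ccbc[_]aacc__   read _ → write c, move →, go to q1
q1 | ccbcc[a]acc__   read a → write b, move ←, go to q1
q1 | ccbc[c]bacc__   read c → write b, move →, go to q3
q3 | ccbcb[b]acc__   read b → write _, move ←, go to q0
q0 | ccbc[b]_acc__   read b → write c, move →, go to q2
q2 | ccbcc[_]acc__   read _ → write c, move →, go to q1
q1 | ccbccc[a]cc__   read a → write b, move ←, go to q1
q1 | ccbcc[c]bcc__   read c → write b, move →, go to q3
q3 | ccbccb[b]cc__   read b → write _, move ←, go to q0
q0 | ccbcc[b]_cc__   read b → write c, move →, go to q2
q2 | ccbccc[_]cc__   read _ → write c, move →, go to q1
q1 | ccbcccc[c]c__   read c → write b, move →, go to q3
q3 | ccbccccb[c]__   read c → write b, move →, go to q0
q0 | ccbccccbb[_]_   read _ → write b, move →, go to q3
q3 | ccbccccbbb[_]
The non-blank tape span at halt is ccbccccbbb.

ccbccccbbb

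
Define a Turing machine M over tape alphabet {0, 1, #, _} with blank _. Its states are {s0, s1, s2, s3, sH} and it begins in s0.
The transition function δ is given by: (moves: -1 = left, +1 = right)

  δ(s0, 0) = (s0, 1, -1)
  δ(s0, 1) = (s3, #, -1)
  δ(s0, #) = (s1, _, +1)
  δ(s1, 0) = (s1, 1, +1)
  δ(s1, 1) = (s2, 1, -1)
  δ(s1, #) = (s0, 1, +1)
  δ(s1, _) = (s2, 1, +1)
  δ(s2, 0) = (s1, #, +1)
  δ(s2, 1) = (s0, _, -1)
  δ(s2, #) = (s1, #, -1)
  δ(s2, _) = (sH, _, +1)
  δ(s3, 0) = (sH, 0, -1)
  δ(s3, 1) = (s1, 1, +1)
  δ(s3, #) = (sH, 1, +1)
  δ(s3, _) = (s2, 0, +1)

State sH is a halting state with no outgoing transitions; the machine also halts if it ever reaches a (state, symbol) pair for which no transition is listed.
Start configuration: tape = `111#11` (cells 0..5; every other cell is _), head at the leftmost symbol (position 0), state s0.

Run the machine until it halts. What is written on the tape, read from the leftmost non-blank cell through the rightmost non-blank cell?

s0 | _[1]11#11   read 1 → write #, move -1, go to s3
s3 | [_]#11#11   read _ → write 0, move +1, go to s2
s2 | 0[#]11#11   read # → write #, move -1, go to s1
s1 | [0]#11#11   read 0 → write 1, move +1, go to s1
s1 | 1[#]11#11   read # → write 1, move +1, go to s0
s0 | 11[1]1#11   read 1 → write #, move -1, go to s3
s3 | 1[1]#1#11   read 1 → write 1, move +1, go to s1
s1 | 11[#]1#11   read # → write 1, move +1, go to s0
s0 | 111[1]#11   read 1 → write #, move -1, go to s3
s3 | 11[1]##11   read 1 → write 1, move +1, go to s1
s1 | 111[#]#11   read # → write 1, move +1, go to s0
s0 | 1111[#]11   read # → write _, move +1, go to s1
s1 | 1111_[1]1   read 1 → write 1, move -1, go to s2
s2 | 1111[_]11   read _ → write _, move +1, go to sH
sH | 1111_[1]1
The non-blank tape span at halt is 1111_11.

1111_11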